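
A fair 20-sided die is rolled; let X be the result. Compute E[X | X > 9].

15

Given X > 9, X is equally likely to be any of {10, 11, 12, 13, 14, 15, 16, 17, 18, 19, 20}.
E[X | X > 9] = (10 + 11 + 12 + 13 + 14 + 15 + 16 + 17 + 18 + 19 + 20) / 11 = 15.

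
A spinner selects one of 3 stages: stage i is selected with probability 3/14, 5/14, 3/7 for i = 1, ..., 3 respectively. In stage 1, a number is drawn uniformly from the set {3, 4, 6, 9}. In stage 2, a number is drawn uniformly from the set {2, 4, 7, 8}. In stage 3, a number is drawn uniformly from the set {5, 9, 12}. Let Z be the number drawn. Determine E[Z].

E[Z | stage 1] = (3+4+6+9)/4 = 11/2.
E[Z | stage 2] = (2+4+7+8)/4 = 21/4.
E[Z | stage 3] = (5+9+12)/3 = 26/3.
By the law of total expectation,
E[Z] = (3/14)·(11/2) + (5/14)·(21/4) + (3/7)·(26/3) = 379/56.

379/56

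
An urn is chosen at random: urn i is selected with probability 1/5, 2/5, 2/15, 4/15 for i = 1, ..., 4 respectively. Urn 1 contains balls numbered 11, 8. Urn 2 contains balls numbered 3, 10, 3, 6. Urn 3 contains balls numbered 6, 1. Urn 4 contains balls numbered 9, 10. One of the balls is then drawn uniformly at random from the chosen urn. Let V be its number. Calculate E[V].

71/10

E[V | urn 1] = (11+8)/2 = 19/2.
E[V | urn 2] = (3+10+3+6)/4 = 11/2.
E[V | urn 3] = (6+1)/2 = 7/2.
E[V | urn 4] = (9+10)/2 = 19/2.
E[V] = (1/5)·(19/2) + (2/5)·(11/2) + (2/15)·(7/2) + (4/15)·(19/2) = 71/10.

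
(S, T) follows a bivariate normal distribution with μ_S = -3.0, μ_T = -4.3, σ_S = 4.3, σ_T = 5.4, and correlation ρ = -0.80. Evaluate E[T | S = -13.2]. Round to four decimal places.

5.9474

For a bivariate normal, E[T | S=x] = μ_T + ρ·(σ_T/σ_S)·(x − μ_S).
E[T | S=-13.2] = -4.3 + (-0.80)·(5.4/4.3)·(-13.2 − (-3.0)) = -4.3 + (-1.00465)·(-10.2) = 5.9474.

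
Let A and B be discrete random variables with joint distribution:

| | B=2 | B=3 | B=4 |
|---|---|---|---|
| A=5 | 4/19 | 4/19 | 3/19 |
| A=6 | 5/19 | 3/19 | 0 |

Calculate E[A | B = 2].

P(B = 2) = 9/19.
Σ A·P over the event = 5·(4/19) + 6·(5/19) = 50/19.
E[A | B = 2] = (50/19) / (9/19) = 50/9.

50/9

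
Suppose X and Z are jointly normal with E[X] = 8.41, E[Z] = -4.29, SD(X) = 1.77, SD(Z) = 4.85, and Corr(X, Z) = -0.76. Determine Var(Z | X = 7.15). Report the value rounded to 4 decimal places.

9.9359

For a bivariate normal, Var(Z | X=x) = σ_Z²(1 − ρ²).
Var(Z | X=7.15) = (4.85)²·(1 − (-0.76)²) = 23.5225·0.4224 = 9.9359.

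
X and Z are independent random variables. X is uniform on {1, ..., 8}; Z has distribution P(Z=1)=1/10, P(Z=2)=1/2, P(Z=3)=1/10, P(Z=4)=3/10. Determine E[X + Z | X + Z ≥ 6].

235/28

P(X + Z ≥ 6) = 7/10.
Summing (X+Z)·P(x,y) over outcomes with X + Z ≥ 6 gives 47/8.
E[X + Z | X + Z ≥ 6] = (47/8) / (7/10) = 235/28.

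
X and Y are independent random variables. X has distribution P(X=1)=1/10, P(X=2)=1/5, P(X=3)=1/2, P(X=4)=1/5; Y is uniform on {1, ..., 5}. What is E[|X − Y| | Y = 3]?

P(Y = 3) = 1/5.
Summing |X−Y|·P(x,y) over outcomes with Y = 3 gives 3/25.
E[|X − Y| | Y = 3] = (3/25) / (1/5) = 3/5.

3/5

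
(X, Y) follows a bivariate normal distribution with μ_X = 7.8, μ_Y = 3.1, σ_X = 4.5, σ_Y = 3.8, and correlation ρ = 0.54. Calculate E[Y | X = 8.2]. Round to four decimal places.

3.2824

The regression of Y on X has slope ρ·σ_Y/σ_X and passes through (μ_X, μ_Y).
E[Y | X=8.2] = 3.1 + (0.54)·(3.8/4.5)·(8.2 − (7.8)) = 3.1 + (0.456)·(0.4) = 3.2824.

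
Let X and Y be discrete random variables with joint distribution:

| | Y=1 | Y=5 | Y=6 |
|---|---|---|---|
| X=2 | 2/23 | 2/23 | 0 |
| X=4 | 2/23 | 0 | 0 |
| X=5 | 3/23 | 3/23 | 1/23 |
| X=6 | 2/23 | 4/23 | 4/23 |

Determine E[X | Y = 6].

P(Y = 6) = 5/23.
Σ X·P over the event = 5·(1/23) + 6·(4/23) = 29/23.
E[X | Y = 6] = (29/23) / (5/23) = 29/5.

29/5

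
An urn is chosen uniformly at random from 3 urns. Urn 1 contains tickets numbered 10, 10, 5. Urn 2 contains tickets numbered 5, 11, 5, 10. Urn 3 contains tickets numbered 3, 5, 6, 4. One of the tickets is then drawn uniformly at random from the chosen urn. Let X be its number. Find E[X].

247/36

E[X | urn 1] = (10+10+5)/3 = 25/3.
E[X | urn 2] = (5+11+5+10)/4 = 31/4.
E[X | urn 3] = (3+5+6+4)/4 = 9/2.
E[X] = (1/3)·(25/3) + (1/3)·(31/4) + (1/3)·(9/2) = 247/36.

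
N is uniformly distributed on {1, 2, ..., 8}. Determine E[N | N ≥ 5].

13/2

Given N ≥ 5, N is equally likely to be any of {5, 6, 7, 8}.
E[N | N ≥ 5] = (5 + 6 + 7 + 8) / 4 = 13/2.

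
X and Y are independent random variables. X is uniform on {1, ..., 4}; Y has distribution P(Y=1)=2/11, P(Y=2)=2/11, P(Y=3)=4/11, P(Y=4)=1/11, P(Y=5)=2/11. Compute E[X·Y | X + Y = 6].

P(X + Y = 6) = 9/44.
Summing XY·P(x,y) over outcomes with X + Y = 6 gives 35/22.
E[X·Y | X + Y = 6] = (35/22) / (9/44) = 70/9.

70/9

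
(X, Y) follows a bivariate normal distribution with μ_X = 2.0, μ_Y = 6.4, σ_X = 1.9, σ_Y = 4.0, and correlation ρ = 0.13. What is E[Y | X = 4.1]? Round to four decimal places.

The regression of Y on X has slope ρ·σ_Y/σ_X and passes through (μ_X, μ_Y).
E[Y | X=4.1] = 6.4 + (0.13)·(4.0/1.9)·(4.1 − (2.0)) = 6.4 + (0.27368)·(2.1) = 6.9747.

6.9747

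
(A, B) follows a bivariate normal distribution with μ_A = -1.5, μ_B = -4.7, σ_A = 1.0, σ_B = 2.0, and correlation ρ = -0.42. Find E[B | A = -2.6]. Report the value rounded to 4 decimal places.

-3.7760

The regression of B on A has slope ρ·σ_B/σ_A and passes through (μ_A, μ_B).
E[B | A=-2.6] = -4.7 + (-0.42)·(2.0/1.0)·(-2.6 − (-1.5)) = -4.7 + (-0.84)·(-1.1) = -3.7760.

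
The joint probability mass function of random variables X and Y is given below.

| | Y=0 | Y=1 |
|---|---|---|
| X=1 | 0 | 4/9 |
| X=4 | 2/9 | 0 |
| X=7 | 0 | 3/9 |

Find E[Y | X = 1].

1

P(X = 1) = 4/9.
Σ Y·P over the event = 1·(4/9) = 4/9.
E[Y | X = 1] = (4/9) / (4/9) = 1.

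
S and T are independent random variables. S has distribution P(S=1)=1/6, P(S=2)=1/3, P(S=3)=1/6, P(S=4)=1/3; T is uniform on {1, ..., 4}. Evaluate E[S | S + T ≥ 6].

17/5

P(S + T ≥ 6) = 5/12.
Summing S·P(x,y) over outcomes with S + T ≥ 6 gives 17/12.
E[S | S + T ≥ 6] = (17/12) / (5/12) = 17/5.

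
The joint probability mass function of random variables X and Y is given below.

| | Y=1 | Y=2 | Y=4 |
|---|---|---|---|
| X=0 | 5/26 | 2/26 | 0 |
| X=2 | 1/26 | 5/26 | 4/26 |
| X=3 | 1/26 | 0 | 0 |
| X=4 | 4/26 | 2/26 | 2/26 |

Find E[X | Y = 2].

P(Y = 2) = 9/26.
Σ X·P over the event = 0·(2/26) + 2·(5/26) + 4·(2/26) = 9/13.
E[X | Y = 2] = (9/13) / (9/26) = 2.

2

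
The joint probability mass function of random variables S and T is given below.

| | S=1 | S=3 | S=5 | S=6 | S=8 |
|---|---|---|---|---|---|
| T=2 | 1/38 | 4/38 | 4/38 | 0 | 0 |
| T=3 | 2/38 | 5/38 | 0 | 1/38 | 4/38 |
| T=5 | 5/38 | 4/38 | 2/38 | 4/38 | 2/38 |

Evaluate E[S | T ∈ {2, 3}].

P(T ∈ {2, 3}) = 21/38.
Summing S·P(S=x,T=y) over the conditioning event gives 44/19.
E[S | T ∈ {2, 3}] = (44/19) / (21/38) = 88/21.

88/21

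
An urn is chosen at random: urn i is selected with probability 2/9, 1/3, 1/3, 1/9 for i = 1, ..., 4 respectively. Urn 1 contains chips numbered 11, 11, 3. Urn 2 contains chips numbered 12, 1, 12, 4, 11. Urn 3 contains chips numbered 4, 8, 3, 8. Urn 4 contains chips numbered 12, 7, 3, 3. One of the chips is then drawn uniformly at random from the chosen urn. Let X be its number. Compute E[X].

385/54

E[X | urn 1] = (11+11+3)/3 = 25/3.
E[X | urn 2] = (12+1+12+4+11)/5 = 8.
E[X | urn 3] = (4+8+3+8)/4 = 23/4.
E[X | urn 4] = (12+7+3+3)/4 = 25/4.
By the law of total expectation,
E[X] = (2/9)·(25/3) + (1/3)·(8) + (1/3)·(23/4) + (1/9)·(25/4) = 385/54.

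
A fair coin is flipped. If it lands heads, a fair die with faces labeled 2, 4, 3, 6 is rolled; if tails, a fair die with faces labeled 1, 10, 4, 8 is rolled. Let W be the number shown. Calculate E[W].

E[W | heads] = (2+4+3+6)/4 = 15/4.
E[W | tails] = (1+10+4+8)/4 = 23/4.
By the law of total expectation,
E[W] = (1/2)·(15/4) + (1/2)·(23/4) = 19/4.

19/4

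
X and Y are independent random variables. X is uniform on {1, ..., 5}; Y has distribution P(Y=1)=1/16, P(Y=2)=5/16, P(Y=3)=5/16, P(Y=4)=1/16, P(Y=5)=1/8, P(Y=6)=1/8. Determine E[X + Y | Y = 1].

P(Y = 1) = 1/16.
Summing (X+Y)·P(x,y) over outcomes with Y = 1 gives 1/4.
E[X + Y | Y = 1] = (1/4) / (1/16) = 4.

4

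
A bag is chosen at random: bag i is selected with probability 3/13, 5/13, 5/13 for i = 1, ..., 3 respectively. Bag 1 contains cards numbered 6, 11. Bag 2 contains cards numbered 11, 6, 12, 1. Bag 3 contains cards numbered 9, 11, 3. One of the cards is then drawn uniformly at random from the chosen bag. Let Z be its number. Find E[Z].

304/39

E[Z | bag 1] = (6+11)/2 = 17/2.
E[Z | bag 2] = (11+6+12+1)/4 = 15/2.
E[Z | bag 3] = (9+11+3)/3 = 23/3.
E[Z] = (3/13)·(17/2) + (5/13)·(15/2) + (5/13)·(23/3) = 304/39.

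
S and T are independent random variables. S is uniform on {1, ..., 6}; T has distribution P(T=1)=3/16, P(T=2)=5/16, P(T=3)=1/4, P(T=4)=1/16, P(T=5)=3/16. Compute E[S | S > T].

239/52

P(S > T) = 13/24.
Summing S·P(x,y) over outcomes with S > T gives 239/96.
E[S | S > T] = (239/96) / (13/24) = 239/52.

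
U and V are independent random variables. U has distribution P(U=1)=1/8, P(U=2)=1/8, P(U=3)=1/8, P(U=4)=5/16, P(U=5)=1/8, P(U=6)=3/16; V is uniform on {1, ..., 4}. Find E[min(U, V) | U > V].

P(U > V) = 41/64.
Summing min(U,V)·P(x,y) over outcomes with U > V gives 11/8.
E[min(U, V) | U > V] = (11/8) / (41/64) = 88/41.

88/41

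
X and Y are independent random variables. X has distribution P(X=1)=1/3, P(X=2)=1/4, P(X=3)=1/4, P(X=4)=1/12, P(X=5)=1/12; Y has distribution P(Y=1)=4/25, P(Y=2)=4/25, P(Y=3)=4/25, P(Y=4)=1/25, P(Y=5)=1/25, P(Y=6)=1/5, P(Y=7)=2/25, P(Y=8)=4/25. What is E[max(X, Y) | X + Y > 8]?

P(X + Y > 8) = 23/75.
Summing max(X,Y)·P(x,y) over outcomes with X + Y > 8 gives 661/300.
E[max(X, Y) | X + Y > 8] = (661/300) / (23/75) = 661/92.

661/92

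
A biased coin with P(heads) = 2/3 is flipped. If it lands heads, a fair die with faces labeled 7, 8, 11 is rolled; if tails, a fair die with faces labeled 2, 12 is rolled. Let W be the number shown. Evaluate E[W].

73/9

E[W | heads] = (7+8+11)/3 = 26/3.
E[W | tails] = (2+12)/2 = 7.
By the law of total expectation,
E[W] = (2/3)·(26/3) + (1/3)·(7) = 73/9.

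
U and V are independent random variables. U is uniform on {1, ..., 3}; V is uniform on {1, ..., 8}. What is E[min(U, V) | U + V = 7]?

2

P(U + V = 7) = 1/8.
Summing min(U,V)·P(x,y) over outcomes with U + V = 7 gives 1/4.
E[min(U, V) | U + V = 7] = (1/4) / (1/8) = 2.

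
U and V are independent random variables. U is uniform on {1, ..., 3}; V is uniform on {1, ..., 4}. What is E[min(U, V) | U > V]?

Outcomes with U > V: (2,1), (3,1), (3,2), each with probability 1/12.
E[min(U, V) | U > V] = (1 + 1 + 2) / 3 = 4/3.

4/3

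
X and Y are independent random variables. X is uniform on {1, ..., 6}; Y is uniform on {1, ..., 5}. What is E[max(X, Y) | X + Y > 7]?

Outcomes with X + Y > 7: (3,5), (4,4), (4,5), (5,3), (5,4), (5,5), (6,2), (6,3), (6,4), (6,5), each with probability 1/30.
E[max(X, Y) | X + Y > 7] = (5 + 4 + 5 + 5 + 5 + 5 + 6 + 6 + 6 + 6) / 10 = 53/10.

53/10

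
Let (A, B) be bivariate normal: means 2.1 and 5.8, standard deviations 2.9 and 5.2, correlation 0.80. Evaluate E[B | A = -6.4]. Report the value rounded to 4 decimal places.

-6.3931

For a bivariate normal, E[B | A=x] = μ_B + ρ·(σ_B/σ_A)·(x − μ_A).
E[B | A=-6.4] = 5.8 + (0.80)·(5.2/2.9)·(-6.4 − (2.1)) = 5.8 + (1.43448)·(-8.5) = -6.3931.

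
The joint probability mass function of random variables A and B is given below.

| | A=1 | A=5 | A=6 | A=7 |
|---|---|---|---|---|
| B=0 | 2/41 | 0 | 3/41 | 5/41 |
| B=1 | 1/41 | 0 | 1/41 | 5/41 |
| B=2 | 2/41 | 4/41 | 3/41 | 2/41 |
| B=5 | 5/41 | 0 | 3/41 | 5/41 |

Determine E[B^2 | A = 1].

67/5

P(A = 1) = 10/41.
Σ B^2·P over the event = 0·(2/41) + 1·(1/41) + 4·(2/41) + 25·(5/41) = 134/41.
E[B^2 | A = 1] = (134/41) / (10/41) = 67/5.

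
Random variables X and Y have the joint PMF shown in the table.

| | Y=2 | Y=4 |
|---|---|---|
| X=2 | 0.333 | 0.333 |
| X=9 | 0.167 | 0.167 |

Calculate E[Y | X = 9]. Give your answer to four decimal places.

P(X = 9) = 0.334.
Σ Y·P over the event = 2·(0.167) + 4·(0.167) = 1.002.
E[Y | X = 9] = (1.002) / (0.334) = 3.0000.

3.0000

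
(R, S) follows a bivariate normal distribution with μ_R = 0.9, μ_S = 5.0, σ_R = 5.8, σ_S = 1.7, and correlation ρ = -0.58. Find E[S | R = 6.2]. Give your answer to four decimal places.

For a bivariate normal, E[S | R=x] = μ_S + ρ·(σ_S/σ_R)·(x − μ_R).
E[S | R=6.2] = 5.0 + (-0.58)·(1.7/5.8)·(6.2 − (0.9)) = 5.0 + (-0.17)·(5.3) = 4.0990.

4.0990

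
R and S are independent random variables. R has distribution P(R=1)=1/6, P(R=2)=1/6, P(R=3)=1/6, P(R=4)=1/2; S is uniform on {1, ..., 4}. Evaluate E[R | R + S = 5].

3

P(R + S = 5) = 1/4.
Summing R·P(x,y) over outcomes with R + S = 5 gives 3/4.
E[R | R + S = 5] = (3/4) / (1/4) = 3.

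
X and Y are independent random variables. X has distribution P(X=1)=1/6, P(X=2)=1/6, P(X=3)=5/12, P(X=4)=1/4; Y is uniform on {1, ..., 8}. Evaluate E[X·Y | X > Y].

121/21

P(X > Y) = 7/32.
Summing XY·P(x,y) over outcomes with X > Y gives 121/96.
E[X·Y | X > Y] = (121/96) / (7/32) = 121/21.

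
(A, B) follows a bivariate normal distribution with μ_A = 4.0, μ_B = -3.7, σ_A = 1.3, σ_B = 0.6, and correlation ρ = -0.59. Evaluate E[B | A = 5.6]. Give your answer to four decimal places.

-4.1357

The regression of B on A has slope ρ·σ_B/σ_A and passes through (μ_A, μ_B).
E[B | A=5.6] = -3.7 + (-0.59)·(0.6/1.3)·(5.6 − (4.0)) = -3.7 + (-0.27231)·(1.6) = -4.1357.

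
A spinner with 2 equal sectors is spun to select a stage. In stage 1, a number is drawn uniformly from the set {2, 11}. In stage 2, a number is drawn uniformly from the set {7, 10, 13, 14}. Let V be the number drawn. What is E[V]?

35/4

E[V | stage 1] = (2+11)/2 = 13/2.
E[V | stage 2] = (7+10+13+14)/4 = 11.
By the law of total expectation,
E[V] = (1/2)·(13/2) + (1/2)·(11) = 35/4.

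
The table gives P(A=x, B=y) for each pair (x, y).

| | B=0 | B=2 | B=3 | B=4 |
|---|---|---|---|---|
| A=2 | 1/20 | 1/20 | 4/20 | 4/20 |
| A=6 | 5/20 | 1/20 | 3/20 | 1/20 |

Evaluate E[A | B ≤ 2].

P(B ≤ 2) = 2/5.
Summing A·P(A=x,B=y) over the conditioning event gives 2.
E[A | B ≤ 2] = (2) / (2/5) = 5.

5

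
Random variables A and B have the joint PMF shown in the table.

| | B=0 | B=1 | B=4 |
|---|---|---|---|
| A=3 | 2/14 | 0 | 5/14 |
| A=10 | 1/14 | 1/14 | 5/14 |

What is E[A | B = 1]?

10

P(B = 1) = 1/14.
Summing A·P(A=x,B=y) over the conditioning event gives 5/7.
E[A | B = 1] = (5/7) / (1/14) = 10.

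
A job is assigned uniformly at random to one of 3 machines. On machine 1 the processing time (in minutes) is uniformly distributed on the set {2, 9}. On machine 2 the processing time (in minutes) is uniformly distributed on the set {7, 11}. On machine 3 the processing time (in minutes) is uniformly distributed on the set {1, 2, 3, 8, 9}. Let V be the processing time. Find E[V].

191/30

E[V | machine 1] = (2+9)/2 = 11/2.
E[V | machine 2] = (7+11)/2 = 9.
E[V | machine 3] = (1+2+3+8+9)/5 = 23/5.
By the law of total expectation,
E[V] = (1/3)·(11/2) + (1/3)·(9) + (1/3)·(23/5) = 191/30.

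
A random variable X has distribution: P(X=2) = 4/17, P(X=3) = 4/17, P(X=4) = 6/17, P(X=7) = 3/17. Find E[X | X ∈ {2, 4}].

16/5

P(X ∈ {2, 4}) = 10/17.
Σ over the event: 2·4/17 + 4·6/17 = 32/17.
E[X | X ∈ {2, 4}] = (32/17) / (10/17) = 16/5.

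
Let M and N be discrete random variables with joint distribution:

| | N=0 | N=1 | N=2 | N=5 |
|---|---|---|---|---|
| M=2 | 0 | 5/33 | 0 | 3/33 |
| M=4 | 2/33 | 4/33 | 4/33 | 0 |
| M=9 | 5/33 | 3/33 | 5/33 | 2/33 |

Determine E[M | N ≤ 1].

106/19

P(N ≤ 1) = 19/33.
Summing M·P(M=x,N=y) over the conditioning event gives 106/33.
E[M | N ≤ 1] = (106/33) / (19/33) = 106/19.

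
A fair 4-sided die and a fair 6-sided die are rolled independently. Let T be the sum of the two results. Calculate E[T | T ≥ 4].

136/21

P(T ≥ 4) = 7/8.
Σ over the event: 4·1/8 + 5·1/6 + 6·1/6 + 7·1/6 + 8·1/8 + 9·1/12 + 10·1/24 = 17/3.
E[T | T ≥ 4] = (17/3) / (7/8) = 136/21.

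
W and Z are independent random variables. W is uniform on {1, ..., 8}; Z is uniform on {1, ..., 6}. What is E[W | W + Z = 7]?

Outcomes with W + Z = 7: (1,6), (2,5), (3,4), (4,3), (5,2), (6,1), each with probability 1/48.
E[W | W + Z = 7] = (1 + 2 + 3 + 4 + 5 + 6) / 6 = 7/2.

7/2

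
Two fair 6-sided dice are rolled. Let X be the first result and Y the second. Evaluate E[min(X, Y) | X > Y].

7/3

P(X > Y) = 5/12.
Summing min(X,Y)·P(x,y) over outcomes with X > Y gives 35/36.
E[min(X, Y) | X > Y] = (35/36) / (5/12) = 7/3.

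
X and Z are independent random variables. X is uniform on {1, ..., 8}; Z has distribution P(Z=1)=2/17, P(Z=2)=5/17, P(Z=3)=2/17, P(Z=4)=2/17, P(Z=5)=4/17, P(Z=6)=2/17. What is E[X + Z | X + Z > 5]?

P(X + Z > 5) = 107/136.
Summing (X+Z)·P(x,y) over outcomes with X + Z > 5 gives 120/17.
E[X + Z | X + Z > 5] = (120/17) / (107/136) = 960/107.

960/107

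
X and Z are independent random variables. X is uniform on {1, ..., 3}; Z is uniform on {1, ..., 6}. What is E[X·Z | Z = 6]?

Outcomes with Z = 6: (1,6), (2,6), (3,6), each with probability 1/18.
E[X·Z | Z = 6] = (6 + 12 + 18) / 3 = 12.

12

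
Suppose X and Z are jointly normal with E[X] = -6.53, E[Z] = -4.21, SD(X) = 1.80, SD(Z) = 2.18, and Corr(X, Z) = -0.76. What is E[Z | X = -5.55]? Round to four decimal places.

-5.1120

For a bivariate normal, E[Z | X=x] = μ_Z + ρ·(σ_Z/σ_X)·(x − μ_X).
E[Z | X=-5.55] = -4.21 + (-0.76)·(2.18/1.80)·(-5.55 − (-6.53)) = -4.21 + (-0.92044)·(0.98) = -5.1120.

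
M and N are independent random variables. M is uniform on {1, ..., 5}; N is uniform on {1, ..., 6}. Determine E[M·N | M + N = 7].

Outcomes with M + N = 7: (1,6), (2,5), (3,4), (4,3), (5,2), each with probability 1/30.
E[M·N | M + N = 7] = (6 + 10 + 12 + 12 + 10) / 5 = 10.

10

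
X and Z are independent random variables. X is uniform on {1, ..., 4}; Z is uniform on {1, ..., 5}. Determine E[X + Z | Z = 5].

Outcomes with Z = 5: (1,5), (2,5), (3,5), (4,5), each with probability 1/20.
E[X + Z | Z = 5] = (6 + 7 + 8 + 9) / 4 = 15/2.

15/2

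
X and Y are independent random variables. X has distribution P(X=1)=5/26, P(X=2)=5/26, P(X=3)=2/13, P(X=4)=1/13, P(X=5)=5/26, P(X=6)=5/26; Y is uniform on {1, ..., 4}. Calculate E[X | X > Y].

P(X > Y) = 59/104.
Summing X·P(x,y) over outcomes with X > Y gives 139/52.
E[X | X > Y] = (139/52) / (59/104) = 278/59.

278/59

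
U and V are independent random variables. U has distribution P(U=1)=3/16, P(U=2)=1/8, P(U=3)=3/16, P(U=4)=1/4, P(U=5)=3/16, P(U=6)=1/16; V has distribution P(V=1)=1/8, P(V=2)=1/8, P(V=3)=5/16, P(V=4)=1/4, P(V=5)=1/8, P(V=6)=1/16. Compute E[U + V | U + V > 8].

153/16

P(U + V > 8) = 3/16.
Summing (U+V)·P(x,y) over outcomes with U + V > 8 gives 459/256.
E[U + V | U + V > 8] = (459/256) / (3/16) = 153/16.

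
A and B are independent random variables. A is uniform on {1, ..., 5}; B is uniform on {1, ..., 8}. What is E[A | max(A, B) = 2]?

Outcomes with max(A, B) = 2: (1,2), (2,1), (2,2), each with probability 1/40.
E[A | max(A, B) = 2] = (1 + 2 + 2) / 3 = 5/3.

5/3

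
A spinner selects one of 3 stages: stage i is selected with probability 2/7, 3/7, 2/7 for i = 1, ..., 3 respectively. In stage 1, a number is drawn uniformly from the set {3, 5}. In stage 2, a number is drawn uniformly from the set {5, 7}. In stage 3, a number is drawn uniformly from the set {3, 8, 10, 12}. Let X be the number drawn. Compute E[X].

85/14

E[X | stage 1] = (3+5)/2 = 4.
E[X | stage 2] = (5+7)/2 = 6.
E[X | stage 3] = (3+8+10+12)/4 = 33/4.
E[X] = (2/7)·(4) + (3/7)·(6) + (2/7)·(33/4) = 85/14.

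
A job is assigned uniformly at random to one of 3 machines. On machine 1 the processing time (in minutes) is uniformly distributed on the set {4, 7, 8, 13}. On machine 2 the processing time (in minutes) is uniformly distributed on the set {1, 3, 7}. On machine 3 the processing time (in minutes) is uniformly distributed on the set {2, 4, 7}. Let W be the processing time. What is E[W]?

16/3

E[W | machine 1] = (4+7+8+13)/4 = 8.
E[W | machine 2] = (1+3+7)/3 = 11/3.
E[W | machine 3] = (2+4+7)/3 = 13/3.
By the law of total expectation,
E[W] = (1/3)·(8) + (1/3)·(11/3) + (1/3)·(13/3) = 16/3.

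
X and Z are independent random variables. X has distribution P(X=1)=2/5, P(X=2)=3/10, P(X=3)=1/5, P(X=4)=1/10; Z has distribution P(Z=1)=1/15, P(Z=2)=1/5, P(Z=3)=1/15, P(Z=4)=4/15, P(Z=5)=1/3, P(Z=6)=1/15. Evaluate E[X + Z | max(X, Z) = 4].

6

P(max(X, Z) = 4) = 3/10.
Summing (X+Z)·P(x,y) over outcomes with max(X, Z) = 4 gives 9/5.
E[X + Z | max(X, Z) = 4] = (9/5) / (3/10) = 6.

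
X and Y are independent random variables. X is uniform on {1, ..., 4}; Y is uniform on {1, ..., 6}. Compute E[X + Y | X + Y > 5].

P(X + Y > 5) = 7/12.
Summing (X+Y)·P(x,y) over outcomes with X + Y > 5 gives 13/3.
E[X + Y | X + Y > 5] = (13/3) / (7/12) = 52/7.

52/7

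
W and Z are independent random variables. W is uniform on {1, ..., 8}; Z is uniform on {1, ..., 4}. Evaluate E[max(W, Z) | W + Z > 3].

149/29

P(W + Z > 3) = 29/32.
Summing max(W,Z)·P(x,y) over outcomes with W + Z > 3 gives 149/32.
E[max(W, Z) | W + Z > 3] = (149/32) / (29/32) = 149/29.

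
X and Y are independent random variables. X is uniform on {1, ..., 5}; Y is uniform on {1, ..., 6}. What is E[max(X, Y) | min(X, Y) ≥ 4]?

P(min(X, Y) ≥ 4) = 1/5.
Summing max(X,Y)·P(x,y) over outcomes with min(X, Y) ≥ 4 gives 31/30.
E[max(X, Y) | min(X, Y) ≥ 4] = (31/30) / (1/5) = 31/6.

31/6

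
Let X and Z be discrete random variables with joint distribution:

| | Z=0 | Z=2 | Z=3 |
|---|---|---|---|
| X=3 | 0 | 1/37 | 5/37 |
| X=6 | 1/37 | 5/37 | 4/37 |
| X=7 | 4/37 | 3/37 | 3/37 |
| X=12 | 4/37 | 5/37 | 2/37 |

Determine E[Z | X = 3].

P(X = 3) = 6/37.
Summing Z·P(X=x,Z=y) over the conditioning event gives 17/37.
E[Z | X = 3] = (17/37) / (6/37) = 17/6.

17/6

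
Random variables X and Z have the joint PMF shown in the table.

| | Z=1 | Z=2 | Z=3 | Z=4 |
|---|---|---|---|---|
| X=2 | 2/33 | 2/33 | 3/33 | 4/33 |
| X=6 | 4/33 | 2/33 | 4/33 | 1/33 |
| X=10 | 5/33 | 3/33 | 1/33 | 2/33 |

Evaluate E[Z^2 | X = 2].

101/11

P(X = 2) = 1/3.
Σ Z^2·P over the event = 1·(2/33) + 4·(2/33) + 9·(3/33) + 16·(4/33) = 101/33.
E[Z^2 | X = 2] = (101/33) / (1/3) = 101/11.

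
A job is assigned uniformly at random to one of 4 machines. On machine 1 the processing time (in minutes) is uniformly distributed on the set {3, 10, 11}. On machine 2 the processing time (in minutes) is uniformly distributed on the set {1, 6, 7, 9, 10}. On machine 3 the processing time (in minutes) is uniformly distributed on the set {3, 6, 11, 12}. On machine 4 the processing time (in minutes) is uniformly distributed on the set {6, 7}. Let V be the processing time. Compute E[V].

E[V | machine 1] = (3+10+11)/3 = 8.
E[V | machine 2] = (1+6+7+9+10)/5 = 33/5.
E[V | machine 3] = (3+6+11+12)/4 = 8.
E[V | machine 4] = (6+7)/2 = 13/2.
By the law of total expectation,
E[V] = (1/4)·(8) + (1/4)·(33/5) + (1/4)·(8) + (1/4)·(13/2) = 291/40.

291/40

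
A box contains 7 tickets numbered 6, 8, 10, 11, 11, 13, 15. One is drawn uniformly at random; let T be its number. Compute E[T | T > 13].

15

P(T > 13) = 1/7.
Σ over the event: 15·1/7 = 15/7.
E[T | T > 13] = (15/7) / (1/7) = 15.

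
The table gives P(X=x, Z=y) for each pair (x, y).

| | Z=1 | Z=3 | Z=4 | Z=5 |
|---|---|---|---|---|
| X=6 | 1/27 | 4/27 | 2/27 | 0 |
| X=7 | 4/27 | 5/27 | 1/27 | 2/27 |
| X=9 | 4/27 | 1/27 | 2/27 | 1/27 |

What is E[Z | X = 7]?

11/4

P(X = 7) = 4/9.
Σ Z·P over the event = 1·(4/27) + 3·(5/27) + 4·(1/27) + 5·(2/27) = 11/9.
E[Z | X = 7] = (11/9) / (4/9) = 11/4.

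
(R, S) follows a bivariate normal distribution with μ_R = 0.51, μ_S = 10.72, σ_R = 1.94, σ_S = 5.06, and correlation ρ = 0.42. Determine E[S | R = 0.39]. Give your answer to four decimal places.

10.5885

The regression of S on R has slope ρ·σ_S/σ_R and passes through (μ_R, μ_S).
E[S | R=0.39] = 10.72 + (0.42)·(5.06/1.94)·(0.39 − (0.51)) = 10.72 + (1.0955)·(-0.12) = 10.5885.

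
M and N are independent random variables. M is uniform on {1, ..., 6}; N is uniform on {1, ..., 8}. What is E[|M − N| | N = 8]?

9/2

Outcomes with N = 8: (1,8), (2,8), (3,8), (4,8), (5,8), (6,8), each with probability 1/48.
E[|M − N| | N = 8] = (7 + 6 + 5 + 4 + 3 + 2) / 6 = 9/2.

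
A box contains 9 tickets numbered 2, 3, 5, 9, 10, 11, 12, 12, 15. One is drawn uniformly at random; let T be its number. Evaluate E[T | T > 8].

23/2

P(T > 8) = 2/3.
Σ over the event: 9·1/9 + 10·1/9 + 11·1/9 + 12·2/9 + 15·1/9 = 23/3.
E[T | T > 8] = (23/3) / (2/3) = 23/2.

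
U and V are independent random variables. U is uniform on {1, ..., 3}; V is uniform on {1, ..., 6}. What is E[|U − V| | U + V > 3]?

P(U + V > 3) = 5/6.
Summing |U−V|·P(x,y) over outcomes with U + V > 3 gives 11/6.
E[|U − V| | U + V > 3] = (11/6) / (5/6) = 11/5.

11/5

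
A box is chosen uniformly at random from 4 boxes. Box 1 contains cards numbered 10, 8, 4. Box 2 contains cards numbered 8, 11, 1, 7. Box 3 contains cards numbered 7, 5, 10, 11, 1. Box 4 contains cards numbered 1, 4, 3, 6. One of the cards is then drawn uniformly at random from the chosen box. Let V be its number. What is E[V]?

1463/240

E[V | box 1] = (10+8+4)/3 = 22/3.
E[V | box 2] = (8+11+1+7)/4 = 27/4.
E[V | box 3] = (7+5+10+11+1)/5 = 34/5.
E[V | box 4] = (1+4+3+6)/4 = 7/2.
E[V] = (1/4)·(22/3) + (1/4)·(27/4) + (1/4)·(34/5) + (1/4)·(7/2) = 1463/240.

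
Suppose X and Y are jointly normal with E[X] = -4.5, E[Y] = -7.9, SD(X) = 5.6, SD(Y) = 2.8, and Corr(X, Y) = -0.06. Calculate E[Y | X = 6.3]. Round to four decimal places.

E[Y | X=x] = μ_Y + ρ(σ_Y/σ_X)(x − μ_X) for jointly normal variables.
E[Y | X=6.3] = -7.9 + (-0.06)·(2.8/5.6)·(6.3 − (-4.5)) = -7.9 + (-0.03)·(10.8) = -8.2240.

-8.2240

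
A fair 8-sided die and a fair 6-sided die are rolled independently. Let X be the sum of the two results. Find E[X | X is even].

P(X is even) = 1/2.
Σ over the event: 2·1/48 + 4·1/16 + 6·5/48 + 8·1/8 + 10·5/48 + 12·1/16 + 14·1/48 = 4.
E[X | X is even] = (4) / (1/2) = 8.

8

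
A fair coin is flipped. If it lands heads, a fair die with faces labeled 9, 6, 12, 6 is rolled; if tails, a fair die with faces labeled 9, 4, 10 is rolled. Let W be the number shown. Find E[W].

E[W | heads] = (9+6+12+6)/4 = 33/4.
E[W | tails] = (9+4+10)/3 = 23/3.
By the law of total expectation,
E[W] = (1/2)·(33/4) + (1/2)·(23/3) = 191/24.

191/24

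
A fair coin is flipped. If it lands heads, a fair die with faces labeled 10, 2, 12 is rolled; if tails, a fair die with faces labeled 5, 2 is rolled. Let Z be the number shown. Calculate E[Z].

23/4

E[Z | heads] = (10+2+12)/3 = 8.
E[Z | tails] = (5+2)/2 = 7/2.
By the law of total expectation,
E[Z] = (1/2)·(8) + (1/2)·(7/2) = 23/4.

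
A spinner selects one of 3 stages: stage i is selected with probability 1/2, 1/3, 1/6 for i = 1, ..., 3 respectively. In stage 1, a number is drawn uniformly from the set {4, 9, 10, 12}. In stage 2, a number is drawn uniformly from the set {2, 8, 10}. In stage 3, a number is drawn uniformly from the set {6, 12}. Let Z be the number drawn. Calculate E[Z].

583/72

E[Z | stage 1] = (4+9+10+12)/4 = 35/4.
E[Z | stage 2] = (2+8+10)/3 = 20/3.
E[Z | stage 3] = (6+12)/2 = 9.
E[Z] = (1/2)·(35/4) + (1/3)·(20/3) + (1/6)·(9) = 583/72.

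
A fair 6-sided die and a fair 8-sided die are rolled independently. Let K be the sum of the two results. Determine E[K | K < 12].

P(K < 12) = 7/8.
E[K | K < 12] = (77/12) / (7/8) = 22/3.

22/3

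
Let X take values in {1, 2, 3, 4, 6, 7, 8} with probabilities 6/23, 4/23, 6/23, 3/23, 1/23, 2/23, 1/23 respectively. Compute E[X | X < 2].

P(X < 2) = 6/23.
Σ over the event: 1·6/23 = 6/23.
E[X | X < 2] = (6/23) / (6/23) = 1.

1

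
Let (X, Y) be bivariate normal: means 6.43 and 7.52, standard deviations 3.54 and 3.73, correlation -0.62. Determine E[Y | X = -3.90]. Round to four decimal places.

14.2683

The regression of Y on X has slope ρ·σ_Y/σ_X and passes through (μ_X, μ_Y).
E[Y | X=-3.90] = 7.52 + (-0.62)·(3.73/3.54)·(-3.90 − (6.43)) = 7.52 + (-0.6532768)·(-10.33) = 14.2683.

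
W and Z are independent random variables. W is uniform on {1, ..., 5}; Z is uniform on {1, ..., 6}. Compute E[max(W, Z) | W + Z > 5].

49/10

P(W + Z > 5) = 2/3.
Summing max(W,Z)·P(x,y) over outcomes with W + Z > 5 gives 49/15.
E[max(W, Z) | W + Z > 5] = (49/15) / (2/3) = 49/10.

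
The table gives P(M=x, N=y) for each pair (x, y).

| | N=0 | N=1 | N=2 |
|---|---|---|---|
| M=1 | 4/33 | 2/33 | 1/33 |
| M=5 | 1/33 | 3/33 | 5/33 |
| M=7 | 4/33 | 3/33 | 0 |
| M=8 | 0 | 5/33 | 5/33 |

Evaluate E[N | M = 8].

P(M = 8) = 10/33.
Σ N·P over the event = 1·(5/33) + 2·(5/33) = 5/11.
E[N | M = 8] = (5/11) / (10/33) = 3/2.

3/2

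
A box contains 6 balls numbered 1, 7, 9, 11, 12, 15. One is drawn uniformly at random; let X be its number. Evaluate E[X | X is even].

12

P(X is even) = 1/6.
Σ over the event: 12·1/6 = 2.
E[X | X is even] = (2) / (1/6) = 12.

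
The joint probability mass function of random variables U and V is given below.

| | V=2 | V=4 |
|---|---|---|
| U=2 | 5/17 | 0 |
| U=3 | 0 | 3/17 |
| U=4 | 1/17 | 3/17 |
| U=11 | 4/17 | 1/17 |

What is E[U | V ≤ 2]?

29/5

P(V ≤ 2) = 10/17.
Summing U·P(U=x,V=y) over the conditioning event gives 58/17.
E[U | V ≤ 2] = (58/17) / (10/17) = 29/5.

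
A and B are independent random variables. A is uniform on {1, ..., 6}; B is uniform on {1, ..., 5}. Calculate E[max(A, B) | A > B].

P(A > B) = 1/2.
Summing max(A,B)·P(x,y) over outcomes with A > B gives 7/3.
E[max(A, B) | A > B] = (7/3) / (1/2) = 14/3.

14/3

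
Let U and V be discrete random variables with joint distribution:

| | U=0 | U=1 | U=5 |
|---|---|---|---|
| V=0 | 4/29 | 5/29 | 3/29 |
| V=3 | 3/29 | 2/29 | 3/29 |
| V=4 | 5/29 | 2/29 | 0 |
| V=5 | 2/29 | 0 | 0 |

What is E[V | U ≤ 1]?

P(U ≤ 1) = 23/29.
Σ V·P over the event = 0·(4/29) + 3·(3/29) + 4·(5/29) + 5·(2/29) + 0·(5/29) + 3·(2/29) + 4·(2/29) = 53/29.
E[V | U ≤ 1] = (53/29) / (23/29) = 53/23.

53/23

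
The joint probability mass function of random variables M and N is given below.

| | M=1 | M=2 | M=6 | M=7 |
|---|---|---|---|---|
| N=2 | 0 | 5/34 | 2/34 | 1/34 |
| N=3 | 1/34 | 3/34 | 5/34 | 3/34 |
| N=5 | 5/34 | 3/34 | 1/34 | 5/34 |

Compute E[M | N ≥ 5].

26/7

P(N ≥ 5) = 7/17.
Σ M·P over the event = 1·(5/34) + 2·(3/34) + 6·(1/34) + 7·(5/34) = 26/17.
E[M | N ≥ 5] = (26/17) / (7/17) = 26/7.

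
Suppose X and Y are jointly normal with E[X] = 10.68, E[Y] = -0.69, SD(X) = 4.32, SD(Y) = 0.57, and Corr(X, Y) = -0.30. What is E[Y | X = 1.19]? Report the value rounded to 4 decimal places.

E[Y | X=x] = μ_Y + ρ(σ_Y/σ_X)(x − μ_X) for jointly normal variables.
E[Y | X=1.19] = -0.69 + (-0.30)·(0.57/4.32)·(1.19 − (10.68)) = -0.69 + (-0.039583)·(-9.49) = -0.3144.

-0.3144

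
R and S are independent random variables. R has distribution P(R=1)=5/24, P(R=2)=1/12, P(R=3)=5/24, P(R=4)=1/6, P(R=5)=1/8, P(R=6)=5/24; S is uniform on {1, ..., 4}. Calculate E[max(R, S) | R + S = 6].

27/7

P(R + S = 6) = 7/48.
Summing max(R,S)·P(x,y) over outcomes with R + S = 6 gives 9/16.
E[max(R, S) | R + S = 6] = (9/16) / (7/48) = 27/7.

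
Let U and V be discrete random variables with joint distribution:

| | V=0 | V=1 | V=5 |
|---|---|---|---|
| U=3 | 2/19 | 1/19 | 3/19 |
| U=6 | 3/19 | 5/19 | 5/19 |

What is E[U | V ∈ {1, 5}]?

36/7

P(V ∈ {1, 5}) = 14/19.
Σ U·P over the event = 3·(1/19) + 3·(3/19) + 6·(5/19) + 6·(5/19) = 72/19.
E[U | V ∈ {1, 5}] = (72/19) / (14/19) = 36/7.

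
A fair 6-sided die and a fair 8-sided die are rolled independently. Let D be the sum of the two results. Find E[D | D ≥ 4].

P(D ≥ 4) = 15/16.
E[D | D ≥ 4] = (47/6) / (15/16) = 376/45.

376/45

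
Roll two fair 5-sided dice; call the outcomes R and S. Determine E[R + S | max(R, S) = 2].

10/3

P(max(R, S) = 2) = 3/25.
Summing (R+S)·P(x,y) over outcomes with max(R, S) = 2 gives 2/5.
E[R + S | max(R, S) = 2] = (2/5) / (3/25) = 10/3.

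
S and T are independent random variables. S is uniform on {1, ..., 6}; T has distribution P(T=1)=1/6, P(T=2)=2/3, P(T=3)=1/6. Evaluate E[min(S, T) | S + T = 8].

P(S + T = 8) = 5/36.
Summing min(S,T)·P(x,y) over outcomes with S + T = 8 gives 11/36.
E[min(S, T) | S + T = 8] = (11/36) / (5/36) = 11/5.

11/5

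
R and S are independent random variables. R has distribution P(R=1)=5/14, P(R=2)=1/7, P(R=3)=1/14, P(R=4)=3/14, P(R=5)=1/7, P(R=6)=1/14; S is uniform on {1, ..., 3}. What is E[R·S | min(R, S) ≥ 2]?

175/18

P(min(R, S) ≥ 2) = 3/7.
Summing RS·P(x,y) over outcomes with min(R, S) ≥ 2 gives 25/6.
E[R·S | min(R, S) ≥ 2] = (25/6) / (3/7) = 175/18.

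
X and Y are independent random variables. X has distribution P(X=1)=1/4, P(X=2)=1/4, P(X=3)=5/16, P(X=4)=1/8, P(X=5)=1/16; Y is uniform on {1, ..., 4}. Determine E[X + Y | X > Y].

P(X > Y) = 3/8.
Summing (X+Y)·P(x,y) over outcomes with X > Y gives 123/64.
E[X + Y | X > Y] = (123/64) / (3/8) = 41/8.

41/8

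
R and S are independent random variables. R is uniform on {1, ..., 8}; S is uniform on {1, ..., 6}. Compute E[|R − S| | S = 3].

9/4

Outcomes with S = 3: (1,3), (2,3), (3,3), (4,3), (5,3), (6,3), (7,3), (8,3), each with probability 1/48.
E[|R − S| | S = 3] = (2 + 1 + 0 + 1 + 2 + 3 + 4 + 5) / 8 = 9/4.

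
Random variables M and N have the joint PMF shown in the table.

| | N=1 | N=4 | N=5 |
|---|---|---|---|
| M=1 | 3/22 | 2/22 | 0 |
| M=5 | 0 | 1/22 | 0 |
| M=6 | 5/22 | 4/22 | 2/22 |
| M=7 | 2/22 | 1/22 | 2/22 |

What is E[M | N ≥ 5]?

P(N ≥ 5) = 2/11.
Σ M·P over the event = 6·(2/22) + 7·(2/22) = 13/11.
E[M | N ≥ 5] = (13/11) / (2/11) = 13/2.

13/2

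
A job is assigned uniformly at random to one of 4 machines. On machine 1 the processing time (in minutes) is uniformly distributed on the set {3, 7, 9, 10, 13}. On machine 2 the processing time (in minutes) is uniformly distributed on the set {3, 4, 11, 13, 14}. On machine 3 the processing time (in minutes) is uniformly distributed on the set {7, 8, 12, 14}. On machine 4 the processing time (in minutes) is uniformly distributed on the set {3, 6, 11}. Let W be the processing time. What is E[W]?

E[W | machine 1] = (3+7+9+10+13)/5 = 42/5.
E[W | machine 2] = (3+4+11+13+14)/5 = 9.
E[W | machine 3] = (7+8+12+14)/4 = 41/4.
E[W | machine 4] = (3+6+11)/3 = 20/3.
By the law of total expectation,
E[W] = (1/4)·(42/5) + (1/4)·(9) + (1/4)·(41/4) + (1/4)·(20/3) = 2059/240.

2059/240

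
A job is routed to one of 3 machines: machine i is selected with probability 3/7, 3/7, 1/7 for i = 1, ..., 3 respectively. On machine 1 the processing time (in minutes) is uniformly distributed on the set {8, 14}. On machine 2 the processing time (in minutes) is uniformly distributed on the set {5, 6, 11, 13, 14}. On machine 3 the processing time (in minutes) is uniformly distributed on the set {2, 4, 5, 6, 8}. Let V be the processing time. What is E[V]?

E[V | machine 1] = (8+14)/2 = 11.
E[V | machine 2] = (5+6+11+13+14)/5 = 49/5.
E[V | machine 3] = (2+4+5+6+8)/5 = 5.
By the law of total expectation,
E[V] = (3/7)·(11) + (3/7)·(49/5) + (1/7)·(5) = 337/35.

337/35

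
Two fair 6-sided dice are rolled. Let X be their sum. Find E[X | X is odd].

P(X is odd) = 1/2.
Σ over the event: 3·1/18 + 5·1/9 + 7·1/6 + 9·1/9 + 11·1/18 = 7/2.
E[X | X is odd] = (7/2) / (1/2) = 7.

7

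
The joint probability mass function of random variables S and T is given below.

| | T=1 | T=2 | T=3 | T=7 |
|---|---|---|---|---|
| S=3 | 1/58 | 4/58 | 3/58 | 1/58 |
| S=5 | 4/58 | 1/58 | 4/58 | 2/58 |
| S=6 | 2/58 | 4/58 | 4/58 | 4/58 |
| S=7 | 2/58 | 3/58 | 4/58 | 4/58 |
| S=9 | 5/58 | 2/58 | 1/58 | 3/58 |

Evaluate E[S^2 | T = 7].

321/7

P(T = 7) = 7/29.
Summing S^2·P(S=x,T=y) over the conditioning event gives 321/29.
E[S^2 | T = 7] = (321/29) / (7/29) = 321/7.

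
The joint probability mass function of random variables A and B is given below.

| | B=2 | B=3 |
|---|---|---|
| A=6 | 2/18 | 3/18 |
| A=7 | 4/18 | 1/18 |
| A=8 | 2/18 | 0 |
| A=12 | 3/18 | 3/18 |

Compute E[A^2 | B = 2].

828/11

P(B = 2) = 11/18.
Summing A^2·P(A=x,B=y) over the conditioning event gives 46.
E[A^2 | B = 2] = (46) / (11/18) = 828/11.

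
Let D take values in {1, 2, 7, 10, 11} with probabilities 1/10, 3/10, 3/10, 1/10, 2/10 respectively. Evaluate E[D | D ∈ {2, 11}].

P(D ∈ {2, 11}) = 1/2.
Σ over the event: 2·3/10 + 11·1/5 = 14/5.
E[D | D ∈ {2, 11}] = (14/5) / (1/2) = 28/5.

28/5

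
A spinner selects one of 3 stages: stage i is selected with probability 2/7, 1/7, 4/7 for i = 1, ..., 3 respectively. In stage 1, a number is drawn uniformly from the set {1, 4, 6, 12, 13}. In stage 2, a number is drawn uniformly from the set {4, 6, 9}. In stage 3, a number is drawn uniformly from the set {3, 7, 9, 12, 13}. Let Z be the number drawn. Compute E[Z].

839/105

E[Z | stage 1] = (1+4+6+12+13)/5 = 36/5.
E[Z | stage 2] = (4+6+9)/3 = 19/3.
E[Z | stage 3] = (3+7+9+12+13)/5 = 44/5.
E[Z] = (2/7)·(36/5) + (1/7)·(19/3) + (4/7)·(44/5) = 839/105.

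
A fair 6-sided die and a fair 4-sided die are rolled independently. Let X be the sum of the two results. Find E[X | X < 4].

8/3

P(X < 4) = 1/8.
Σ over the event: 2·1/24 + 3·1/12 = 1/3.
E[X | X < 4] = (1/3) / (1/8) = 8/3.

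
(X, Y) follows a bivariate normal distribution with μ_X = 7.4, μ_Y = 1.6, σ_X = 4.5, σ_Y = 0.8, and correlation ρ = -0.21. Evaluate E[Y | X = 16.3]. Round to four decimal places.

1.2677

The regression of Y on X has slope ρ·σ_Y/σ_X and passes through (μ_X, μ_Y).
E[Y | X=16.3] = 1.6 + (-0.21)·(0.8/4.5)·(16.3 − (7.4)) = 1.6 + (-0.037333)·(8.9) = 1.2677.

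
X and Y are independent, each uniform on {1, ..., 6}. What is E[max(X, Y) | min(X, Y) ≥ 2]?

P(min(X, Y) ≥ 2) = 25/36.
Summing max(X,Y)·P(x,y) over outcomes with min(X, Y) ≥ 2 gives 10/3.
E[max(X, Y) | min(X, Y) ≥ 2] = (10/3) / (25/36) = 24/5.

24/5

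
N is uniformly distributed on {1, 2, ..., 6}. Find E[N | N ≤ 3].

2

Given N ≤ 3, N is equally likely to be any of {1, 2, 3}.
E[N | N ≤ 3] = (1 + 2 + 3) / 3 = 2.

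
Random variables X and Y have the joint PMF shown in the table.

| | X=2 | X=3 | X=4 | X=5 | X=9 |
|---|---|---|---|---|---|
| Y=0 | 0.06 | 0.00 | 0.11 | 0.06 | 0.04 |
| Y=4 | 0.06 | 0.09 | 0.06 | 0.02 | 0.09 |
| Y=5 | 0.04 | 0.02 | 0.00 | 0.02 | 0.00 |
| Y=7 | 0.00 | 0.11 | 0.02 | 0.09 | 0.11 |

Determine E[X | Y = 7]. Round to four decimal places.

5.6061

P(Y = 7) = 0.33.
Σ X·P over the event = 3·(0.11) + 4·(0.02) + 5·(0.09) + 9·(0.11) = 1.85.
E[X | Y = 7] = (1.85) / (0.33) = 5.6061.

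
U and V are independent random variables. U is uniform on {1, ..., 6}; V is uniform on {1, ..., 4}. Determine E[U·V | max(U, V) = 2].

Outcomes with max(U, V) = 2: (1,2), (2,1), (2,2), each with probability 1/24.
E[U·V | max(U, V) = 2] = (2 + 2 + 4) / 3 = 8/3.

8/3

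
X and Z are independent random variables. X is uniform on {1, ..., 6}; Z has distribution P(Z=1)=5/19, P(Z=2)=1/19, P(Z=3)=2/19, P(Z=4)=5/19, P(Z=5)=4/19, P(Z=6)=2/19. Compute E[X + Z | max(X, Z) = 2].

P(max(X, Z) = 2) = 7/114.
Summing (X+Z)·P(x,y) over outcomes with max(X, Z) = 2 gives 11/57.
E[X + Z | max(X, Z) = 2] = (11/57) / (7/114) = 22/7.

22/7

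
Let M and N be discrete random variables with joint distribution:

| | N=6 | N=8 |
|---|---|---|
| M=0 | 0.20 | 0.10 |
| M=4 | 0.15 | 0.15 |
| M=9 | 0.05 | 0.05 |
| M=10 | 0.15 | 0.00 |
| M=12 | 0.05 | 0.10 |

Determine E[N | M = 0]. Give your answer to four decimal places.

P(M = 0) = 0.30.
Σ N·P over the event = 6·(0.20) + 8·(0.10) = 2.00.
E[N | M = 0] = (2.00) / (0.30) = 6.6667.

6.6667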